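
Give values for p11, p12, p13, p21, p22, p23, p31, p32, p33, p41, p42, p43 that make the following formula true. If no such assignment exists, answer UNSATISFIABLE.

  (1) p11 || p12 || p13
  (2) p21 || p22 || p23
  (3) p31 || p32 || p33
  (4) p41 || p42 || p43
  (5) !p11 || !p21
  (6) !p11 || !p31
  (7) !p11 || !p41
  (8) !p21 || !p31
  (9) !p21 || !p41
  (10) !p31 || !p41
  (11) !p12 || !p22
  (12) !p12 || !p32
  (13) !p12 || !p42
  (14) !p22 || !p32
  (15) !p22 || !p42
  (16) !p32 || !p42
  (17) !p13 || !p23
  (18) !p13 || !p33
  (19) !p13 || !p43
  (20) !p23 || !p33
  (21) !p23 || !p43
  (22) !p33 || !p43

UNSATISFIABLE

Suppose p11 = false.
Suppose p12 = true.
From the singleton clause (!p22), p22 = false.
From the singleton clause (!p32), p32 = false.
From the singleton clause (!p42), p42 = false.
Suppose p21 = true.
From the singleton clause (!p31), p31 = false.
From the singleton clause (p33), p33 = true.
From the singleton clause (!p41), p41 = false.
From the singleton clause (p43), p43 = true.
That conflicts with the unit clause (!p43).
That branch fails; take p21 = false instead.
From the singleton clause (p23), p23 = true.
From the singleton clause (!p13), p13 = false.
From the singleton clause (!p33), p33 = false.
From the singleton clause (p31), p31 = true.
From the singleton clause (!p41), p41 = false.
From the singleton clause (p43), p43 = true.
That conflicts with the unit clause (!p43).
Either choice for p21 ends in contradiction.
That branch fails; take p12 = false instead.
From the singleton clause (p13), p13 = true.
From the singleton clause (!p23), p23 = false.
From the singleton clause (!p33), p33 = false.
From the singleton clause (!p43), p43 = false.
Suppose p21 = true.
From the singleton clause (!p31), p31 = false.
From the singleton clause (p32), p32 = true.
From the singleton clause (!p41), p41 = false.
From the singleton clause (p42), p42 = true.
That conflicts with the unit clause (!p42).
That branch fails; take p21 = false instead.
From the singleton clause (p22), p22 = true.
From the singleton clause (!p32), p32 = false.
From the singleton clause (p31), p31 = true.
From the singleton clause (!p41), p41 = false.
From the singleton clause (p42), p42 = true.
That conflicts with the unit clause (!p42).
Either choice for p21 ends in contradiction.
Either choice for p12 ends in contradiction.
That branch fails; take p11 = true instead.
From the singleton clause (!p21), p21 = false.
From the singleton clause (!p31), p31 = false.
From the singleton clause (!p41), p41 = false.
Suppose p22 = true.
From the singleton clause (!p12), p12 = false.
From the singleton clause (!p32), p32 = false.
From the singleton clause (p33), p33 = true.
From the singleton clause (!p42), p42 = false.
From the singleton clause (p43), p43 = true.
That conflicts with the unit clause (!p43).
That branch fails; take p22 = false instead.
From the singleton clause (p23), p23 = true.
From the singleton clause (!p13), p13 = false.
From the singleton clause (!p33), p33 = false.
From the singleton clause (p32), p32 = true.
From the singleton clause (!p12), p12 = false.
From the singleton clause (!p42), p42 = false.
From the singleton clause (p43), p43 = true.
That conflicts with the unit clause (!p43).
Either choice for p22 ends in contradiction.
Either choice for p11 ends in contradiction.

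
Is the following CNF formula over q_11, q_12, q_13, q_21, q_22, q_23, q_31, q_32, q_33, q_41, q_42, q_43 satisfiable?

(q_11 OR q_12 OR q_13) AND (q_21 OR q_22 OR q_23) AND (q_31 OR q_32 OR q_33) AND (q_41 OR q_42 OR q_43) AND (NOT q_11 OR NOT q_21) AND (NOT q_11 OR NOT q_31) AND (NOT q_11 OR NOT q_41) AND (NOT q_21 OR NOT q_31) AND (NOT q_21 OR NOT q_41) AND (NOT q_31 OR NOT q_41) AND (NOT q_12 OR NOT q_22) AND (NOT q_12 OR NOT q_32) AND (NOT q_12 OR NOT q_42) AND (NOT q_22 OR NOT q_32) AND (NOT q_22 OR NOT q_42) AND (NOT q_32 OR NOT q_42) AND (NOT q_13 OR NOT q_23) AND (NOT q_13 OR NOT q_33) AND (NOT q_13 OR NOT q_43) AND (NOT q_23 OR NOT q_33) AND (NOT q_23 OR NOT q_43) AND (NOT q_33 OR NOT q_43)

Suppose q_11 = false.
Suppose q_12 = true.
The clause (NOT q_22) is unit, so q_22 = false.
The clause (NOT q_32) is unit, so q_32 = false.
The clause (NOT q_42) is unit, so q_42 = false.
Suppose q_21 = true.
The clause (NOT q_31) is unit, so q_31 = false.
The clause (q_33) is unit, so q_33 = true.
The clause (NOT q_41) is unit, so q_41 = false.
The clause (q_43) is unit, so q_43 = true.
Now (NOT q_43) is unsatisfied and unit — conflict.
So q_21 must be the other value — set q_21 = false.
The clause (q_23) is unit, so q_23 = true.
The clause (NOT q_13) is unit, so q_13 = false.
The clause (NOT q_33) is unit, so q_33 = false.
The clause (q_31) is unit, so q_31 = true.
The clause (NOT q_41) is unit, so q_41 = false.
The clause (q_43) is unit, so q_43 = true.
Now (NOT q_43) is unsatisfied and unit — conflict.
Either choice for q_21 ends in contradiction.
So q_12 must be the other value — set q_12 = false.
The clause (q_13) is unit, so q_13 = true.
The clause (NOT q_23) is unit, so q_23 = false.
The clause (NOT q_33) is unit, so q_33 = false.
The clause (NOT q_43) is unit, so q_43 = false.
Suppose q_21 = true.
The clause (NOT q_31) is unit, so q_31 = false.
The clause (q_32) is unit, so q_32 = true.
The clause (NOT q_41) is unit, so q_41 = false.
The clause (q_42) is unit, so q_42 = true.
Now (NOT q_42) is unsatisfied and unit — conflict.
So q_21 must be the other value — set q_21 = false.
The clause (q_22) is unit, so q_22 = true.
The clause (NOT q_32) is unit, so q_32 = false.
The clause (q_31) is unit, so q_31 = true.
The clause (NOT q_41) is unit, so q_41 = false.
The clause (q_42) is unit, so q_42 = true.
Now (NOT q_42) is unsatisfied and unit — conflict.
Either choice for q_21 ends in contradiction.
Either choice for q_12 ends in contradiction.
So q_11 must be the other value — set q_11 = true.
The clause (NOT q_21) is unit, so q_21 = false.
The clause (NOT q_31) is unit, so q_31 = false.
The clause (NOT q_41) is unit, so q_41 = false.
Suppose q_22 = true.
The clause (NOT q_12) is unit, so q_12 = false.
The clause (NOT q_32) is unit, so q_32 = false.
The clause (q_33) is unit, so q_33 = true.
The clause (NOT q_42) is unit, so q_42 = false.
The clause (q_43) is unit, so q_43 = true.
Now (NOT q_43) is unsatisfied and unit — conflict.
So q_22 must be the other value — set q_22 = false.
The clause (q_23) is unit, so q_23 = true.
The clause (NOT q_13) is unit, so q_13 = false.
The clause (NOT q_33) is unit, so q_33 = false.
The clause (q_32) is unit, so q_32 = true.
The clause (NOT q_12) is unit, so q_12 = false.
The clause (NOT q_42) is unit, so q_42 = false.
The clause (q_43) is unit, so q_43 = true.
Now (NOT q_43) is unsatisfied and unit — conflict.
Either choice for q_22 ends in contradiction.
Either choice for q_11 ends in contradiction.
No assignment satisfies every clause.

Unsatisfiable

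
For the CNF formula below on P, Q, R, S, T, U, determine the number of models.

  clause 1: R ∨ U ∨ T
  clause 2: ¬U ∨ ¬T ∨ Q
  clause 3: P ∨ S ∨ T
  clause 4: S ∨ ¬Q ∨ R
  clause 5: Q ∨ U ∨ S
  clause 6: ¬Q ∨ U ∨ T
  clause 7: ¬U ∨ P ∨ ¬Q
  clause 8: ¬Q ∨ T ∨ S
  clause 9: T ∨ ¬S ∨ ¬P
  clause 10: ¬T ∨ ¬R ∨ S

15

There are 2^6 = 64 truth assignments over (P, Q, R, S, T, U).
Split on T. With T = True, the clauses containing T are satisfied and ¬T drops from the rest; 10 of the 2^5 = 32 assignments to the other variables satisfy what remains.
With T = False, by the same count on the reduced clause set, 5 assignments work.
Total: 10 + 5 = 15.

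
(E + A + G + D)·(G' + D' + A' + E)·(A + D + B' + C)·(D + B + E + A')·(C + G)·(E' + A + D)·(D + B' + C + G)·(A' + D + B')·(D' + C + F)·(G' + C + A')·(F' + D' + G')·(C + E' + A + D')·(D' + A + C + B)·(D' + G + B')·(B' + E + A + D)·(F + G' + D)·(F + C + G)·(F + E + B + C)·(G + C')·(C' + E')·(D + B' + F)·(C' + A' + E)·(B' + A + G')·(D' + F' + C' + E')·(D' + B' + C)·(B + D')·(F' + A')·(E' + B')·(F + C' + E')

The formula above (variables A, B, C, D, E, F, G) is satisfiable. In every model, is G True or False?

True

Suppose G = 0.
From the singleton clause (C), C = 1.
But (C') is also a unit clause — contradiction.
So every satisfying assignment has G = True.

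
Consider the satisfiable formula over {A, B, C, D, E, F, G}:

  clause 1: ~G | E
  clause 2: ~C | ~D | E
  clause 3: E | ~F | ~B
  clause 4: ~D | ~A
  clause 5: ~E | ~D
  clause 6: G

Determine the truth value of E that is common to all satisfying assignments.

Suppose E = 0.
From the singleton clause (~G), G = 0.
Now (G) is unsatisfied and unit — conflict.
So every satisfying assignment has E = True.

True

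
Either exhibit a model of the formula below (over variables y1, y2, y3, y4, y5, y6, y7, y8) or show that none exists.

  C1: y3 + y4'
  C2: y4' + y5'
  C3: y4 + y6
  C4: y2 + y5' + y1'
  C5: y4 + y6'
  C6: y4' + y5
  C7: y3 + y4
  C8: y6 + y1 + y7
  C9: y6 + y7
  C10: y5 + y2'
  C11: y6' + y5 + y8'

UNSATISFIABLE

Case y3 = 1:
Case y4 = 0:
(y6) alone gives y6 = 1.
That conflicts with the unit clause (y6').
That branch fails; take y4 = 1 instead.
(y5') alone gives y5 = 0.
That conflicts with the unit clause (y5).
Either choice for y4 ends in contradiction.
That branch fails; take y3 = 0 instead.
(y4') alone gives y4 = 0.
That conflicts with the unit clause (y4).
Either choice for y3 ends in contradiction.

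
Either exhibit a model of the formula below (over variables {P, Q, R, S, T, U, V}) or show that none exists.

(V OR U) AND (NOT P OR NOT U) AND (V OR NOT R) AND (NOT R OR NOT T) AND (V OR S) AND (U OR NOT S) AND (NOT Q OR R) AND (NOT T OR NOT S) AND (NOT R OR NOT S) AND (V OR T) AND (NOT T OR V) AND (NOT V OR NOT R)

P ↦ false; Q ↦ false; R ↦ false; S ↦ false; T ↦ true; U ↦ false; V ↦ true

Branch on V: set V = true.
From the singleton clause (NOT R), R = false.
From the singleton clause (NOT Q), Q = false.
Branch on P: set P = false.
Branch on U: set U = false.
From the singleton clause (NOT S), S = false.
Every clause is now satisfied; T is unconstrained.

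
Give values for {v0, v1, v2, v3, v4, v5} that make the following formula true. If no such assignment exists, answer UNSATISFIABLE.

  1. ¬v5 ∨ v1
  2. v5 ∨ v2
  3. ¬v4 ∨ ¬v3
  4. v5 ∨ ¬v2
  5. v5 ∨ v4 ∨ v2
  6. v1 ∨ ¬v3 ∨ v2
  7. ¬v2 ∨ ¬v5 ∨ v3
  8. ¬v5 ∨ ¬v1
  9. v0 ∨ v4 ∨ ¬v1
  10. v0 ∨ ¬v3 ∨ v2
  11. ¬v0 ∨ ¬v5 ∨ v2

UNSATISFIABLE

Branch on v5: set v5 = False.
The clause (v2) is unit, so v2 = True.
But (¬v2) is also a unit clause — contradiction.
Undo v5 and try v5 = True.
The clause (v1) is unit, so v1 = True.
But (¬v1) is also a unit clause — contradiction.
Neither v5 = True nor v5 = False works.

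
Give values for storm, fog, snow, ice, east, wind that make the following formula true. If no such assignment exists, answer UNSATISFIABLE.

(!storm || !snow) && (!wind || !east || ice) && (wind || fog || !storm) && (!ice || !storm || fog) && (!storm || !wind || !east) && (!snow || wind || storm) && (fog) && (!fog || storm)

Unit clause (fog) forces fog = true.
Unit clause (storm) forces storm = true.
Unit clause (!snow) forces snow = false.
Branch on wind: set wind = true.
Unit clause (!east) forces east = false.
All clauses hold; ice can take either value.

storm: true,  fog: true,  snow: false,  ice: true,  east: false,  wind: true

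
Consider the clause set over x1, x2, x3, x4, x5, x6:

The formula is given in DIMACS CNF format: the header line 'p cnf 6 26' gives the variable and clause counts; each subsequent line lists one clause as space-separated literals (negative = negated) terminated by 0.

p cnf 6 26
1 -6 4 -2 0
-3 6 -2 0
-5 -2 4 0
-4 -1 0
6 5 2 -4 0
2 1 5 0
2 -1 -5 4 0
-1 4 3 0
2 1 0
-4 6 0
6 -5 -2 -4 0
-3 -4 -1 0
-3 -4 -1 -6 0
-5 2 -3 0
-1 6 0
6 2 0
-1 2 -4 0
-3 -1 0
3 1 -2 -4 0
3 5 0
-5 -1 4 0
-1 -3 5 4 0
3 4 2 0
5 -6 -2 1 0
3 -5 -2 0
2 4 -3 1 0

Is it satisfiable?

Branch on x4: set x4 = True.
The clause (¬x1) is unit, so x1 = False.
The clause (x2) is unit, so x2 = True.
The clause (x6) is unit, so x6 = True.
The clause (x3) is unit, so x3 = True.
The clause (x5) is unit, so x5 = True.
This assignment satisfies each clause.
A satisfying assignment: x1 ↦ False,  x2 ↦ True,  x3 ↦ True,  x4 ↦ True,  x5 ↦ True,  x6 ↦ True.

Yes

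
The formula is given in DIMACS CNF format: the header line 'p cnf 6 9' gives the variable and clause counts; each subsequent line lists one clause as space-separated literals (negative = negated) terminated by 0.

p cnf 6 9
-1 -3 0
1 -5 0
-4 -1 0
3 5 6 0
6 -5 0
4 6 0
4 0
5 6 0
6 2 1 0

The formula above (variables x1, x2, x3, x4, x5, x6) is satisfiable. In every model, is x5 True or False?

False

Suppose x5 = True.
The clause (x1) is unit, so x1 = True.
The clause (¬x3) is unit, so x3 = False.
The clause (¬x4) is unit, so x4 = False.
That conflicts with the unit clause (x4).
So every satisfying assignment has x5 = False.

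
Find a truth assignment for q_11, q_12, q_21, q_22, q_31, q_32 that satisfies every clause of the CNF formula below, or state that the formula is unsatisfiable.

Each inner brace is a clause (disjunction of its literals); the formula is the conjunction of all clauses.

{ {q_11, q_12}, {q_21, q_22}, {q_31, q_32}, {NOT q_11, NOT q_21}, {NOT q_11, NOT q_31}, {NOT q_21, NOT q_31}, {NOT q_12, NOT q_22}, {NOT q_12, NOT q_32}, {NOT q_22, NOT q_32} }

Branch on q_11: set q_11 = true.
(NOT q_21) alone gives q_21 = false.
(q_22) alone gives q_22 = true.
(NOT q_31) alone gives q_31 = false.
(q_32) alone gives q_32 = true.
That conflicts with the unit clause (NOT q_32).
Undo q_11 and try q_11 = false.
(q_12) alone gives q_12 = true.
(NOT q_22) alone gives q_22 = false.
(q_21) alone gives q_21 = true.
(NOT q_31) alone gives q_31 = false.
(q_32) alone gives q_32 = true.
That conflicts with the unit clause (NOT q_32).
Either choice for q_11 ends in contradiction.

UNSATISFIABLE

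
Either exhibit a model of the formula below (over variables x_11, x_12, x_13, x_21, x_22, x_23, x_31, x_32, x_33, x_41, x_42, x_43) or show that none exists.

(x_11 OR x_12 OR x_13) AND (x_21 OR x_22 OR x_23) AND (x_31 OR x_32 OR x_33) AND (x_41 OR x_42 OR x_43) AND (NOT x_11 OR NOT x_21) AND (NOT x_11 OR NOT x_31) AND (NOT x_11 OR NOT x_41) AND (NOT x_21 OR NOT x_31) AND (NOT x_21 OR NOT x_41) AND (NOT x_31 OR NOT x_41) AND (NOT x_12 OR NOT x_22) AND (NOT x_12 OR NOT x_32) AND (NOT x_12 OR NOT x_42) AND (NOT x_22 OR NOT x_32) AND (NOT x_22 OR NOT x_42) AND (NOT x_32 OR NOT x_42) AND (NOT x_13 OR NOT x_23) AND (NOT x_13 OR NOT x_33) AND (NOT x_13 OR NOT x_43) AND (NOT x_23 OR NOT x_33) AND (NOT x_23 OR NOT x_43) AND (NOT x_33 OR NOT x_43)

UNSATISFIABLE

Case x_11 = false:
Case x_12 = true:
Unit clause (NOT x_22) forces x_22 = false.
Unit clause (NOT x_32) forces x_32 = false.
Unit clause (NOT x_42) forces x_42 = false.
Case x_21 = true:
Unit clause (NOT x_31) forces x_31 = false.
Unit clause (x_33) forces x_33 = true.
Unit clause (NOT x_41) forces x_41 = false.
Unit clause (x_43) forces x_43 = true.
Now (NOT x_43) is unsatisfied and unit — conflict.
Undo x_21 and try x_21 = false.
Unit clause (x_23) forces x_23 = true.
Unit clause (NOT x_13) forces x_13 = false.
Unit clause (NOT x_33) forces x_33 = false.
Unit clause (x_31) forces x_31 = true.
Unit clause (NOT x_41) forces x_41 = false.
Unit clause (x_43) forces x_43 = true.
Now (NOT x_43) is unsatisfied and unit — conflict.
Both values of x_21 lead to a conflict.
Undo x_12 and try x_12 = false.
Unit clause (x_13) forces x_13 = true.
Unit clause (NOT x_23) forces x_23 = false.
Unit clause (NOT x_33) forces x_33 = false.
Unit clause (NOT x_43) forces x_43 = false.
Case x_21 = true:
Unit clause (NOT x_31) forces x_31 = false.
Unit clause (x_32) forces x_32 = true.
Unit clause (NOT x_41) forces x_41 = false.
Unit clause (x_42) forces x_42 = true.
Now (NOT x_42) is unsatisfied and unit — conflict.
Undo x_21 and try x_21 = false.
Unit clause (x_22) forces x_22 = true.
Unit clause (NOT x_32) forces x_32 = false.
Unit clause (x_31) forces x_31 = true.
Unit clause (NOT x_41) forces x_41 = false.
Unit clause (x_42) forces x_42 = true.
Now (NOT x_42) is unsatisfied and unit — conflict.
Both values of x_21 lead to a conflict.
Both values of x_12 lead to a conflict.
Undo x_11 and try x_11 = true.
Unit clause (NOT x_21) forces x_21 = false.
Unit clause (NOT x_31) forces x_31 = false.
Unit clause (NOT x_41) forces x_41 = false.
Case x_22 = true:
Unit clause (NOT x_12) forces x_12 = false.
Unit clause (NOT x_32) forces x_32 = false.
Unit clause (x_33) forces x_33 = true.
Unit clause (NOT x_42) forces x_42 = false.
Unit clause (x_43) forces x_43 = true.
Now (NOT x_43) is unsatisfied and unit — conflict.
Undo x_22 and try x_22 = false.
Unit clause (x_23) forces x_23 = true.
Unit clause (NOT x_13) forces x_13 = false.
Unit clause (NOT x_33) forces x_33 = false.
Unit clause (x_32) forces x_32 = true.
Unit clause (NOT x_12) forces x_12 = false.
Unit clause (NOT x_42) forces x_42 = false.
Unit clause (x_43) forces x_43 = true.
Now (NOT x_43) is unsatisfied and unit — conflict.
Both values of x_22 lead to a conflict.
Both values of x_11 lead to a conflict.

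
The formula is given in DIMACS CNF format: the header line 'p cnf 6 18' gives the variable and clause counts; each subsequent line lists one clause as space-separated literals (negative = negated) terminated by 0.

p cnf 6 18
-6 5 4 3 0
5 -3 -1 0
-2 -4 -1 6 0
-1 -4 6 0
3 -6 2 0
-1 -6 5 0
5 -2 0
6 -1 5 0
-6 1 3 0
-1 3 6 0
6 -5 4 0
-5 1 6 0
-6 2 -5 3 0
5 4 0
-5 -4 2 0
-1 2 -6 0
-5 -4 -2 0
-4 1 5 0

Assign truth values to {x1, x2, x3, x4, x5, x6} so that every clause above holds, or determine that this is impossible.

Try x5 = True.
Try x6 = True.
Try x3 = False.
Unit clause (x2) forces x2 = True.
Unit clause (x1) forces x1 = True.
Unit clause (¬x4) forces x4 = False.
Every clause now holds.

x1=True, x2=True, x3=False, x4=False, x5=True, x6=True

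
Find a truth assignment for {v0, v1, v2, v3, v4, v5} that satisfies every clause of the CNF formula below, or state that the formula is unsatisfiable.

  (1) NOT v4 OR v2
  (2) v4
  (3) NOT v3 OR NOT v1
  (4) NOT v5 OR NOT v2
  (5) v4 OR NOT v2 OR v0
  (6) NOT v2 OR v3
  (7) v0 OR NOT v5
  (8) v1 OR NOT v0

v0=false,  v1=false,  v2=true,  v3=true,  v4=true,  v5=false

Unit clause (v4) forces v4 = true.
Unit clause (v2) forces v2 = true.
Unit clause (NOT v5) forces v5 = false.
Unit clause (v3) forces v3 = true.
Unit clause (NOT v1) forces v1 = false.
Unit clause (NOT v0) forces v0 = false.
All clauses are satisfied.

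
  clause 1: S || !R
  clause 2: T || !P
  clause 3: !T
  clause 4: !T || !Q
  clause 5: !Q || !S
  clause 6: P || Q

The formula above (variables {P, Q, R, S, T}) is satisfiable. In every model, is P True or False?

False

Suppose P = true.
(T) alone gives T = true.
But (!T) is also a unit clause — contradiction.
So every satisfying assignment has P = False.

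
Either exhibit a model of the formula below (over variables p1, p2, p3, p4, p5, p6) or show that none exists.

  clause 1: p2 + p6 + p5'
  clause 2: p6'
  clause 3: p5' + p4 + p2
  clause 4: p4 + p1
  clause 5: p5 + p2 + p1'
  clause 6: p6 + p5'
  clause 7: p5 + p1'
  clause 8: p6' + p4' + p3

(p6') alone gives p6 = 0.
(p5') alone gives p5 = 0.
(p1') alone gives p1 = 0.
(p4) alone gives p4 = 1.
No clause remains; p2, p3 are free.

p1 ↦ 0,  p2 ↦ 1,  p3 ↦ 1,  p4 ↦ 1,  p5 ↦ 0,  p6 ↦ 0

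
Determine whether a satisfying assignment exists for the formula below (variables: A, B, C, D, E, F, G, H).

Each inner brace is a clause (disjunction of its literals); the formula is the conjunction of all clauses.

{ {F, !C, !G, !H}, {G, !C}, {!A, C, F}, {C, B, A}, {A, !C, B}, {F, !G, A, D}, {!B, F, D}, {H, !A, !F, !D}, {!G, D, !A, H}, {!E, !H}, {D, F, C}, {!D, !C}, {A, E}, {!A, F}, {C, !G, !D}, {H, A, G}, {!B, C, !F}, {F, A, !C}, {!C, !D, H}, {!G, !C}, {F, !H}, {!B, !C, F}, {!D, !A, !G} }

Satisfiable

Try G = false.
(!C) alone gives C = false.
Try A = true.
(F) alone gives F = true.
(!B) alone gives B = false.
Try H = false.
(!D) alone gives D = false.
All clauses hold; E can take either value.
A satisfying assignment: A=true,  B=false,  C=false,  D=false,  E=true,  F=true,  G=false,  H=false.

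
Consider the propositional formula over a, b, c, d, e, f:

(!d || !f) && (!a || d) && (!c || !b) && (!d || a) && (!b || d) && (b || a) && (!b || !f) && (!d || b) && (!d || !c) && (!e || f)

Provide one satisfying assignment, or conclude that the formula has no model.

a=true, b=true, c=false, d=true, e=false, f=false

Try d = true.
The clause (!f) is unit, so f = false.
The clause (a) is unit, so a = true.
The clause (b) is unit, so b = true.
The clause (!c) is unit, so c = false.
The clause (!e) is unit, so e = false.
Every clause now holds.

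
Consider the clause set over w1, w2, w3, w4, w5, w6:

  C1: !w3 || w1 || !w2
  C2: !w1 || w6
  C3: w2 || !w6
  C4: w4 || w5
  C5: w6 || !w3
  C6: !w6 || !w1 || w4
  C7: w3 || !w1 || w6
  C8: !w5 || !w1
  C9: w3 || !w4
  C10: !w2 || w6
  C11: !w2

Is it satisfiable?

Yes

(!w2) alone gives w2 = false.
(!w6) alone gives w6 = false.
(!w1) alone gives w1 = false.
(!w3) alone gives w3 = false.
(!w4) alone gives w4 = false.
(w5) alone gives w5 = true.
Every clause now holds.
A satisfying assignment: w1 ↦ false; w2 ↦ false; w3 ↦ false; w4 ↦ false; w5 ↦ true; w6 ↦ false.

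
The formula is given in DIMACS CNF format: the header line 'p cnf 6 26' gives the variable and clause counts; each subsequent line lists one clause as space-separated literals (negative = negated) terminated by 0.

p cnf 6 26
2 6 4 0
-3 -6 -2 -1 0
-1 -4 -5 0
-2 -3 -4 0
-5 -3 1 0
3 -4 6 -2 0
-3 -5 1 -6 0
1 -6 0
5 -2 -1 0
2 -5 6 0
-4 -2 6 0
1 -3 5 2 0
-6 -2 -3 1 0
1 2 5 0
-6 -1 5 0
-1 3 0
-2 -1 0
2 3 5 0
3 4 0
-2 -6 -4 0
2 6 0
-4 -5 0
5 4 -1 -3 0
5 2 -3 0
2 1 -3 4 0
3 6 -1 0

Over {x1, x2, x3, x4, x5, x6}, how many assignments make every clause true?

There are 2^6 = 64 truth assignments over (x1, x2, x3, x4, x5, x6).
Split on x5. With x5 = True, the clauses containing x5 are satisfied and ¬x5 drops from the rest; 1 of the 2^5 = 32 assignments to the other variables satisfy what remains.
With x5 = False, by the same count on the reduced clause set, 1 assignment works.
Total: 1 + 1 = 2.

2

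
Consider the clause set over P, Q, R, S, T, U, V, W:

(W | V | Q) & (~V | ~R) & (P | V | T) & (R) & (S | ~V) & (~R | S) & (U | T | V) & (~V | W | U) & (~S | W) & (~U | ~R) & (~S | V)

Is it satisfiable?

From the singleton clause (R), R = 1.
From the singleton clause (~V), V = 0.
From the singleton clause (S), S = 1.
Now (~S) is unsatisfied and unit — conflict.
No assignment satisfies every clause.

No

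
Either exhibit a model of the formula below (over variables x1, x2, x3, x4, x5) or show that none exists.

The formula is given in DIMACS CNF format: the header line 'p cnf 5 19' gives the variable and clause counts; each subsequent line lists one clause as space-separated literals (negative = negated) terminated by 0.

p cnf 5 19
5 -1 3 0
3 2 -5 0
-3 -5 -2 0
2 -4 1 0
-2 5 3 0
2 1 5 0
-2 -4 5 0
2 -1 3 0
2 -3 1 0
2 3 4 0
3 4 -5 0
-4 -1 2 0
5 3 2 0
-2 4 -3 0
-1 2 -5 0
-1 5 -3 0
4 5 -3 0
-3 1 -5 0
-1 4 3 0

x1: True,  x2: True,  x3: False,  x4: True,  x5: True

Case x5 = True:
Case x3 = False:
The clause (x2) is unit, so x2 = True.
The clause (x4) is unit, so x4 = True.
No clause remains; x1 is free.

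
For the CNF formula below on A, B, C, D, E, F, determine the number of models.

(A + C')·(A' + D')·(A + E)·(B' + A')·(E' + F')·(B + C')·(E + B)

There are 2^6 = 64 truth assignments over (A, B, C, D, E, F).
Split on D. With D = 1, the clauses containing D are satisfied and D' drops from the rest; 2 of the 2^5 = 32 assignments to the other variables satisfy what remains.
With D = 0, by the same count on the reduced clause set, 3 assignments work.
Total: 2 + 3 = 5.

5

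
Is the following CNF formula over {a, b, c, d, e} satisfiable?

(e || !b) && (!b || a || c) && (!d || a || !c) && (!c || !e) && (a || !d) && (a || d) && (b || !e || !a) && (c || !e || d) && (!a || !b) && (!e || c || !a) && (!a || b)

Suppose e = true.
From the singleton clause (!c), c = false.
From the singleton clause (d), d = true.
From the singleton clause (a), a = true.
Now (!a) is unsatisfied and unit — conflict.
So e must be the other value — set e = false.
From the singleton clause (!b), b = false.
From the singleton clause (!a), a = false.
From the singleton clause (!d), d = false.
Now (d) is unsatisfied and unit — conflict.
Either choice for e ends in contradiction.
No assignment satisfies every clause.

No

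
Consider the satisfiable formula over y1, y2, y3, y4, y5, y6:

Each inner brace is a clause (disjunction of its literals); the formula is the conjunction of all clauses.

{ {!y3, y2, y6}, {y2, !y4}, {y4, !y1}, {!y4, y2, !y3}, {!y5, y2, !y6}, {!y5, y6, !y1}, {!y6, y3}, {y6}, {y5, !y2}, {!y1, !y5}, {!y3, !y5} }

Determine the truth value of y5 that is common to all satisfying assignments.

False

Suppose y5 = true.
The clause (y6) is unit, so y6 = true.
The clause (y2) is unit, so y2 = true.
The clause (y3) is unit, so y3 = true.
But (!y3) is also a unit clause — contradiction.
So every satisfying assignment has y5 = False.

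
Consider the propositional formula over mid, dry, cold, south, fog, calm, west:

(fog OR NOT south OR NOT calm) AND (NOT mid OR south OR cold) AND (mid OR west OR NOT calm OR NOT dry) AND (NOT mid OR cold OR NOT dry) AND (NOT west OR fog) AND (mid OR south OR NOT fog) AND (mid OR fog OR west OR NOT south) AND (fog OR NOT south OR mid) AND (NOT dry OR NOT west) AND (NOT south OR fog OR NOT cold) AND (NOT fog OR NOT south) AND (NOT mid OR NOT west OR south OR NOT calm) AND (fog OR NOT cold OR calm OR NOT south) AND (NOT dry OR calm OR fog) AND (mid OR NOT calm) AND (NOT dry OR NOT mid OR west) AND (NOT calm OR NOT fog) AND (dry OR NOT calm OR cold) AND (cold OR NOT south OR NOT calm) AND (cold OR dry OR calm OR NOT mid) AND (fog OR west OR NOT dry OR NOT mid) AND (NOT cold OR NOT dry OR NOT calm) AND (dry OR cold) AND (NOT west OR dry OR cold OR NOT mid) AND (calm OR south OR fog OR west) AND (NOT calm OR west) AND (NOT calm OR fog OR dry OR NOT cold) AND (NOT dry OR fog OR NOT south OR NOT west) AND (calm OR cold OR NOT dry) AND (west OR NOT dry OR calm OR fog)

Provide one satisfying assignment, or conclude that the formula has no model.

Branch on west: set west = true.
(fog) alone gives fog = true.
(NOT dry) alone gives dry = false.
(NOT south) alone gives south = false.
(mid) alone gives mid = true.
(cold) alone gives cold = true.
(NOT calm) alone gives calm = false.
This assignment satisfies each clause.

mid=true, dry=false, cold=true, south=false, fog=true, calm=false, west=true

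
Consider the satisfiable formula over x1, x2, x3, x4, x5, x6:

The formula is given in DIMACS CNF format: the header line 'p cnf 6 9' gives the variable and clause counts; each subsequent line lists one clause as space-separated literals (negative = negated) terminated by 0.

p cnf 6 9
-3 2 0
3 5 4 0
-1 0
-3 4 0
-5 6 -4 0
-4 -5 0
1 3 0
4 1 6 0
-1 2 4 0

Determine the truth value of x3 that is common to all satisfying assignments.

True

Suppose x3 = False.
(¬x1) alone gives x1 = False.
But (x1) is also a unit clause — contradiction.
So every satisfying assignment has x3 = True.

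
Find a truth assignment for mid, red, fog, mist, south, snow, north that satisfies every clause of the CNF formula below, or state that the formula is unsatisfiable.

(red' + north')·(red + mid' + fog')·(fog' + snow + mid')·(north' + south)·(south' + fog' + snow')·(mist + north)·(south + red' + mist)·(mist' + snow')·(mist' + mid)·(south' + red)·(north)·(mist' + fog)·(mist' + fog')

Unit clause (north) forces north = 1.
Unit clause (red') forces red = 0.
Unit clause (south) forces south = 1.
Now (south') is unsatisfied and unit — conflict.

UNSATISFIABLE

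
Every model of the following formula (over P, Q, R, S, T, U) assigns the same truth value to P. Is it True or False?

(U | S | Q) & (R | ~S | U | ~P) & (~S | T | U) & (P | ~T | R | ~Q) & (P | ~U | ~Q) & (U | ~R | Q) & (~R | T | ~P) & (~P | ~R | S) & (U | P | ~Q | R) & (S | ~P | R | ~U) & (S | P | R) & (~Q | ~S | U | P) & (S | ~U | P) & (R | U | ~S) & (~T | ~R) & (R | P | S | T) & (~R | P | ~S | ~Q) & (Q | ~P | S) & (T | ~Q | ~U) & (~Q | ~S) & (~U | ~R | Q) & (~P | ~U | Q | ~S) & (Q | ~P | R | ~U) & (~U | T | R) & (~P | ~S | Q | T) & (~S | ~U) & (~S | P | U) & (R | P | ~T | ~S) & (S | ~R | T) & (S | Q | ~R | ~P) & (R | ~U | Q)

Suppose P = 0.
Suppose U = 0.
(~S) alone gives S = 0.
(Q) alone gives Q = 1.
(R) alone gives R = 1.
(~T) alone gives T = 0.
That conflicts with the unit clause (T).
That branch fails; take U = 1 instead.
(~Q) alone gives Q = 0.
(S) alone gives S = 1.
That conflicts with the unit clause (~S).
Either choice for U ends in contradiction.
So every satisfying assignment has P = True.

True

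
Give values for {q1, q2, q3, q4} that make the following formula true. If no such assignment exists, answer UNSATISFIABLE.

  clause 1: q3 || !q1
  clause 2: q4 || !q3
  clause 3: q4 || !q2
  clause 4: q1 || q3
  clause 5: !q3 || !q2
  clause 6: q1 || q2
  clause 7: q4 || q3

Case q3 = true:
The clause (q4) is unit, so q4 = true.
The clause (!q2) is unit, so q2 = false.
The clause (q1) is unit, so q1 = true.
Every clause now holds.

q1=true; q2=false; q3=true; q4=true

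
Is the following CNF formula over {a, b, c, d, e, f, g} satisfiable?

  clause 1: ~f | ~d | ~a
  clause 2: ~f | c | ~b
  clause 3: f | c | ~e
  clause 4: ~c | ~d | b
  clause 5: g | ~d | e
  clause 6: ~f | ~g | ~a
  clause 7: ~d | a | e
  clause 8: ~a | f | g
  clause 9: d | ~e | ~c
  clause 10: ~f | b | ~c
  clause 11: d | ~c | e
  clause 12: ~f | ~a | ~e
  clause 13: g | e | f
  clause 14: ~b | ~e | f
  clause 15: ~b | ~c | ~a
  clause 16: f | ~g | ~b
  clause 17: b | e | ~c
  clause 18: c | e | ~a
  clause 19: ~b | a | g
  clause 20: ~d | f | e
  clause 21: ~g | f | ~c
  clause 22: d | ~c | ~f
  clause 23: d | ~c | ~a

Satisfiable

Branch on f: set f = 1.
Branch on d: set d = 1.
The clause (~a) is unit, so a = 0.
The clause (e) is unit, so e = 1.
Branch on c: set c = 0.
The clause (~b) is unit, so b = 0.
All clauses hold; g can take either value.
A satisfying assignment: a: 0,  b: 0,  c: 0,  d: 1,  e: 1,  f: 1,  g: 0.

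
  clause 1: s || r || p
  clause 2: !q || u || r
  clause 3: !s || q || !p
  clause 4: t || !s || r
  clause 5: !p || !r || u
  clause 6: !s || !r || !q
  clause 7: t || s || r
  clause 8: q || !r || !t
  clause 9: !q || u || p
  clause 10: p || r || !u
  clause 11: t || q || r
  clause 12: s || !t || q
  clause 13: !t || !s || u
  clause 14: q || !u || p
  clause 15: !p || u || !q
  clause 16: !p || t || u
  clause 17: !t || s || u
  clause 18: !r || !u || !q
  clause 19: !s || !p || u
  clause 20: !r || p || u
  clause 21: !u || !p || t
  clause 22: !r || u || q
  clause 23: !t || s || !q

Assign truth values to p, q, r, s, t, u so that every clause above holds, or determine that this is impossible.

p=true,  q=true,  r=false,  s=true,  t=true,  u=true

Case s = true:
Case q = true:
From the singleton clause (!r), r = false.
From the singleton clause (u), u = true.
From the singleton clause (t), t = true.
From the singleton clause (p), p = true.
This assignment satisfies each clause.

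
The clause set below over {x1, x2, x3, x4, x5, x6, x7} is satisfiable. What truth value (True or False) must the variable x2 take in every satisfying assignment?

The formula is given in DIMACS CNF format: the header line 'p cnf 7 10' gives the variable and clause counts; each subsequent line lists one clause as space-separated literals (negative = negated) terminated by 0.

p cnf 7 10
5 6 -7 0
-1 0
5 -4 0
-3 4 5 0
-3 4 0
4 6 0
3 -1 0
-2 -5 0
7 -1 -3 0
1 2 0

Suppose x2 = False.
The clause (¬x1) is unit, so x1 = False.
But (x1) is also a unit clause — contradiction.
So every satisfying assignment has x2 = True.

True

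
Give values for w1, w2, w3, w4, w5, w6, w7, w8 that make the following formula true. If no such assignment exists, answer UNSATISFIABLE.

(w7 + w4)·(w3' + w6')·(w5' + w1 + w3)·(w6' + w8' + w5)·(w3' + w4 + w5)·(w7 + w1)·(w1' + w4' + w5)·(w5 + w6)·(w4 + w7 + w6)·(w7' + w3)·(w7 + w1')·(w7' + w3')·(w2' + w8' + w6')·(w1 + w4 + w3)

Try w7 = 1.
Unit clause (w3) forces w3 = 1.
But (w3') is also a unit clause — contradiction.
Undo w7 and try w7 = 0.
Unit clause (w4) forces w4 = 1.
Unit clause (w1) forces w1 = 1.
But (w1') is also a unit clause — contradiction.
Either choice for w7 ends in contradiction.

UNSATISFIABLE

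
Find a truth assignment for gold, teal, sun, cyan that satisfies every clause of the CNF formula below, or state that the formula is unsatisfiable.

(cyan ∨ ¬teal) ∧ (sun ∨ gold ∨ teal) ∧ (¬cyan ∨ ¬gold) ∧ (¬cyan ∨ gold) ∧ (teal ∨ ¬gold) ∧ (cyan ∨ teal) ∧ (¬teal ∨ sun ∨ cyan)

UNSATISFIABLE

Case cyan = True:
(¬gold) alone gives gold = False.
Now (gold) is unsatisfied and unit — conflict.
Backtrack on cyan: now try cyan = False.
(¬teal) alone gives teal = False.
Now (teal) is unsatisfied and unit — conflict.
Either choice for cyan ends in contradiction.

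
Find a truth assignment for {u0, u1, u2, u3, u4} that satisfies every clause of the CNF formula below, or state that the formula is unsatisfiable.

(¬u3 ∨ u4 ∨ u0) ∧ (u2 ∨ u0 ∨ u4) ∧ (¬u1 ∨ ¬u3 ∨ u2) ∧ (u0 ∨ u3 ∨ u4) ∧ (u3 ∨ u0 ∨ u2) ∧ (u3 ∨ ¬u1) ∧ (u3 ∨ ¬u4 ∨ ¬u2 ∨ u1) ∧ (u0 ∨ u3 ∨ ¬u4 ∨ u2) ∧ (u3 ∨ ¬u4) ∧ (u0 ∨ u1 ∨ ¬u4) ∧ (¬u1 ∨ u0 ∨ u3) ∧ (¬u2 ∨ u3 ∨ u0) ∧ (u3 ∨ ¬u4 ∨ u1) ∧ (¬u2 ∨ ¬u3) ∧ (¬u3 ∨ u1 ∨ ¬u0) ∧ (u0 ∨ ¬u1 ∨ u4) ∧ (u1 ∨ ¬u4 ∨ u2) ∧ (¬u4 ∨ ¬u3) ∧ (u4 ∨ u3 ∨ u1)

UNSATISFIABLE

Case u3 = True:
(¬u2) alone gives u2 = False.
(¬u1) alone gives u1 = False.
(¬u0) alone gives u0 = False.
(u4) alone gives u4 = True.
That conflicts with the unit clause (¬u4).
So u3 must be the other value — set u3 = False.
(¬u1) alone gives u1 = False.
(¬u4) alone gives u4 = False.
That conflicts with the unit clause (u4).
Neither u3 = True nor u3 = False works.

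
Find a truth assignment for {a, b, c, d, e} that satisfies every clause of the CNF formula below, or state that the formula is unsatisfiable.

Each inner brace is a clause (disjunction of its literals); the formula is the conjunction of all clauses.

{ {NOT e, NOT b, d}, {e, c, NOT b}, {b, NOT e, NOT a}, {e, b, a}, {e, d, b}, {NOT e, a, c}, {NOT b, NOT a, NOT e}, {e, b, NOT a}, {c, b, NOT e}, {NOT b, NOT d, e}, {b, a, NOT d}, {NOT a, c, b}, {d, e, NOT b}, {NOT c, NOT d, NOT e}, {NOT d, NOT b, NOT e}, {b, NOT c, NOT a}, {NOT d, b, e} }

Try e = true.
Try b = false.
The clause (NOT a) is unit, so a = false.
The clause (c) is unit, so c = true.
The clause (NOT d) is unit, so d = false.
This assignment satisfies each clause.

a ↦ false,  b ↦ false,  c ↦ true,  d ↦ false,  e ↦ true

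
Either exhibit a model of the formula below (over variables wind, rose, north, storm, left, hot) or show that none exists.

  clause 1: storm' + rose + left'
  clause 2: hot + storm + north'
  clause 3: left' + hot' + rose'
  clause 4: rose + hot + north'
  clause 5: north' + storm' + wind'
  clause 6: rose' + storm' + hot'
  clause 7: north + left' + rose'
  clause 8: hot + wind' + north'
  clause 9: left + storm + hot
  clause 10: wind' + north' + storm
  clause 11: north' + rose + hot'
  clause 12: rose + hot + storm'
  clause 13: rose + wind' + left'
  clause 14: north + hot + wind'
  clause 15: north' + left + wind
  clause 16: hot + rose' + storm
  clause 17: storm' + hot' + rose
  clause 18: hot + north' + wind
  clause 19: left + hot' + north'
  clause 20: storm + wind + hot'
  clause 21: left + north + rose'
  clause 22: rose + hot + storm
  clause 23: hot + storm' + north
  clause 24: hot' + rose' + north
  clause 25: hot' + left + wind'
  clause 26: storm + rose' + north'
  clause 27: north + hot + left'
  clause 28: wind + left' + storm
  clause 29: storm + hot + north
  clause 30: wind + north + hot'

Try storm = 0.
Try hot = 1.
The clause (wind) is unit, so wind = 1.
The clause (north') is unit, so north = 0.
The clause (rose') is unit, so rose = 0.
The clause (left') is unit, so left = 0.
That conflicts with the unit clause (left).
So hot must be the other value — set hot = 0.
The clause (north') is unit, so north = 0.
That conflicts with the unit clause (north).
Both values of hot lead to a conflict.
So storm must be the other value — set storm = 1.
Try rose = 1.
The clause (hot') is unit, so hot = 0.
The clause (north) is unit, so north = 1.
The clause (wind') is unit, so wind = 0.
That conflicts with the unit clause (wind).
So rose must be the other value — set rose = 0.
The clause (left') is unit, so left = 0.
The clause (hot) is unit, so hot = 1.
That conflicts with the unit clause (hot').
Both values of rose lead to a conflict.
Both values of storm lead to a conflict.

UNSATISFIABLE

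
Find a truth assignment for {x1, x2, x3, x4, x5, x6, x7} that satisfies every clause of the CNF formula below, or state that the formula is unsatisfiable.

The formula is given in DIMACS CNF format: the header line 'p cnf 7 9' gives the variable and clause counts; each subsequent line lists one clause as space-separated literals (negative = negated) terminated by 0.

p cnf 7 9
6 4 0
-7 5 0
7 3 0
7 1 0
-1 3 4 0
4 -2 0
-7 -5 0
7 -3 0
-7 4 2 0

UNSATISFIABLE

Branch on x6: set x6 = True.
Branch on x7: set x7 = False.
Unit clause (x3) forces x3 = True.
That conflicts with the unit clause (¬x3).
So x7 must be the other value — set x7 = True.
Unit clause (x5) forces x5 = True.
That conflicts with the unit clause (¬x5).
Both values of x7 lead to a conflict.
So x6 must be the other value — set x6 = False.
Unit clause (x4) forces x4 = True.
Branch on x7: set x7 = False.
Unit clause (x3) forces x3 = True.
That conflicts with the unit clause (¬x3).
So x7 must be the other value — set x7 = True.
Unit clause (x5) forces x5 = True.
That conflicts with the unit clause (¬x5).
Both values of x7 lead to a conflict.
Both values of x6 lead to a conflict.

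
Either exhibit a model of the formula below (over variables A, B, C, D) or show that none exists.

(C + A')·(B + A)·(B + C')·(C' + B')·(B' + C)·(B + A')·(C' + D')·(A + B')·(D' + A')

UNSATISFIABLE

Suppose C = 1.
(B) alone gives B = 1.
Now (B') is unsatisfied and unit — conflict.
So C must be the other value — set C = 0.
(A') alone gives A = 0.
(B) alone gives B = 1.
Now (B') is unsatisfied and unit — conflict.
Either choice for C ends in contradiction.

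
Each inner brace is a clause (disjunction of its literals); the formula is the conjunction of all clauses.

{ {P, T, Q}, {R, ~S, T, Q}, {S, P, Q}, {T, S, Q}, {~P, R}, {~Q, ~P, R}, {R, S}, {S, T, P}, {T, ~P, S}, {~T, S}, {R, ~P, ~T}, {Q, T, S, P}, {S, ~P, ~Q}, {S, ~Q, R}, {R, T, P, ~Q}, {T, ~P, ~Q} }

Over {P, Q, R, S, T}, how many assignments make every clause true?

There are 2^5 = 32 truth assignments over (P, Q, R, S, T).
Split on S. With S = 1, the clauses containing S are satisfied and ~S drops from the rest; 8 of the 2^4 = 16 assignments to the other variables satisfy what remains.
With S = 0, by the same count on the reduced clause set, 0 assignments work.
(One model: P=F, Q=F, R=F, S=T, T=T.)
Total: 8 + 0 = 8.

8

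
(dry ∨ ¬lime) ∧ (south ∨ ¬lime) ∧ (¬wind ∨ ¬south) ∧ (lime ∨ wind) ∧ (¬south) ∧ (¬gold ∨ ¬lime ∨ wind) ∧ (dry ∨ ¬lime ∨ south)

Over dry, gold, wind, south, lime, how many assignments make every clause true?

4

There are 2^5 = 32 truth assignments over (dry, gold, wind, south, lime).
Split on wind. With wind = True, the clauses containing wind are satisfied and ¬wind drops from the rest; 4 of the 2^4 = 16 assignments to the other variables satisfy what remains.
With wind = False, by the same count on the reduced clause set, 0 assignments work.
(One model: dry=F, gold=F, wind=T, south=F, lime=F.)
Total: 4 + 0 = 4.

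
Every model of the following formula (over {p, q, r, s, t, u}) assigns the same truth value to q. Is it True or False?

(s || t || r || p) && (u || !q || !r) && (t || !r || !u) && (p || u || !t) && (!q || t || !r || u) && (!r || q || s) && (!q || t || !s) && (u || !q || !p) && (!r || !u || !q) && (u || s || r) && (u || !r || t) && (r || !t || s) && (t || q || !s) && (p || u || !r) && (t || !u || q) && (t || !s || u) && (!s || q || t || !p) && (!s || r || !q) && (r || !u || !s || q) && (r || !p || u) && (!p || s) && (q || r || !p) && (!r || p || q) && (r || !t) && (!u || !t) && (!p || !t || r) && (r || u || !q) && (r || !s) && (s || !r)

Suppose q = true.
Try u = true.
Unit clause (!r) forces r = false.
Unit clause (!s) forces s = false.
Unit clause (!t) forces t = false.
Unit clause (p) forces p = true.
That conflicts with the unit clause (!p).
Undo u and try u = false.
Unit clause (!r) forces r = false.
That conflicts with the unit clause (r).
Either choice for u ends in contradiction.
So every satisfying assignment has q = False.

False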